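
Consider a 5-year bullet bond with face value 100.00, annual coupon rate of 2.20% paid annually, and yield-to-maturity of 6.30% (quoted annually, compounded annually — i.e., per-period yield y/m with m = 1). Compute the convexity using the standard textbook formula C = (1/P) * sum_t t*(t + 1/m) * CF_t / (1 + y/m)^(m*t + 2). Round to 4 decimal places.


Answer: Convexity = 24.8955

Derivation:
Coupon per period c = face * coupon_rate / m = 2.200000
Periods per year m = 1; per-period yield y/m = 0.063000
Number of cashflows N = 5
Cashflows (t years, CF_t, discount factor 1/(1+y/m)^(m*t), PV):
  t = 1.0000: CF_t = 2.200000, DF = 0.940734, PV = 2.069614
  t = 2.0000: CF_t = 2.200000, DF = 0.884980, PV = 1.946956
  t = 3.0000: CF_t = 2.200000, DF = 0.832531, PV = 1.831567
  t = 4.0000: CF_t = 2.200000, DF = 0.783190, PV = 1.723017
  t = 5.0000: CF_t = 102.200000, DF = 0.736773, PV = 75.298196
Price P = sum_t PV_t = 82.869351
Convexity numerator sum_t t*(t + 1/m) * CF_t / (1+y/m)^(m*t + 2):
  t = 1.0000: term = 3.663135
  t = 2.0000: term = 10.338103
  t = 3.0000: term = 19.450806
  t = 4.0000: term = 30.496717
  t = 5.0000: term = 1999.122002
Convexity = (1/P) * sum = 2063.070763 / 82.869351 = 24.895462


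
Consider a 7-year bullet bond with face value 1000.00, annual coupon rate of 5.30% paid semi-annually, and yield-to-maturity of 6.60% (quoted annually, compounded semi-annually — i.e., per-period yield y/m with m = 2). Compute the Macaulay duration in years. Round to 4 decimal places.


Coupon per period c = face * coupon_rate / m = 26.500000
Periods per year m = 2; per-period yield y/m = 0.033000
Number of cashflows N = 14
Cashflows (t years, CF_t, discount factor 1/(1+y/m)^(m*t), PV):
  t = 0.5000: CF_t = 26.500000, DF = 0.968054, PV = 25.653437
  t = 1.0000: CF_t = 26.500000, DF = 0.937129, PV = 24.833917
  t = 1.5000: CF_t = 26.500000, DF = 0.907192, PV = 24.040578
  t = 2.0000: CF_t = 26.500000, DF = 0.878211, PV = 23.272583
  t = 2.5000: CF_t = 26.500000, DF = 0.850156, PV = 22.529122
  t = 3.0000: CF_t = 26.500000, DF = 0.822997, PV = 21.809411
  t = 3.5000: CF_t = 26.500000, DF = 0.796705, PV = 21.112693
  t = 4.0000: CF_t = 26.500000, DF = 0.771254, PV = 20.438231
  t = 4.5000: CF_t = 26.500000, DF = 0.746616, PV = 19.785316
  t = 5.0000: CF_t = 26.500000, DF = 0.722764, PV = 19.153258
  t = 5.5000: CF_t = 26.500000, DF = 0.699675, PV = 18.541392
  t = 6.0000: CF_t = 26.500000, DF = 0.677323, PV = 17.949073
  t = 6.5000: CF_t = 26.500000, DF = 0.655686, PV = 17.375675
  t = 7.0000: CF_t = 1026.500000, DF = 0.634739, PV = 651.560057
Price P = sum_t PV_t = 928.054742
Macaulay numerator sum_t t * PV_t:
  t * PV_t at t = 0.5000: 12.826718
  t * PV_t at t = 1.0000: 24.833917
  t * PV_t at t = 1.5000: 36.060867
  t * PV_t at t = 2.0000: 46.545166
  t * PV_t at t = 2.5000: 56.322805
  t * PV_t at t = 3.0000: 65.428234
  t * PV_t at t = 3.5000: 73.894424
  t * PV_t at t = 4.0000: 81.752924
  t * PV_t at t = 4.5000: 89.033920
  t * PV_t at t = 5.0000: 95.766290
  t * PV_t at t = 5.5000: 101.977656
  t * PV_t at t = 6.0000: 107.694436
  t * PV_t at t = 6.5000: 112.941890
  t * PV_t at t = 7.0000: 4560.920397
Macaulay duration D = (sum_t t * PV_t) / P = 5465.999645 / 928.054742 = 5.889738

Answer: Macaulay duration = 5.8897 years


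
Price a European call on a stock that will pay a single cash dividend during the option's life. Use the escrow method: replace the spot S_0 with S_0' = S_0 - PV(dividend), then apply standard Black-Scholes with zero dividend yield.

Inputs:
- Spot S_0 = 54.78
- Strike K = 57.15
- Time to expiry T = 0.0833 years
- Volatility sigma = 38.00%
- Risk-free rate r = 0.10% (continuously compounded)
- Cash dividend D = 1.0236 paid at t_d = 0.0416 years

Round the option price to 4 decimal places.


PV(D) = D * exp(-r * t_d) = 1.0236 * 0.99995840 = 1.02355742
S_0' = S_0 - PV(D) = 54.7800 - 1.02355742 = 53.75644258
d1 = (ln(S_0'/K) + (r + sigma^2/2)*T) / (sigma*sqrt(T)) = -0.50256216
d2 = d1 - sigma*sqrt(T) = -0.61223677
exp(-rT) = 0.99991670
N(d1) = 0.30763607; N(d2) = 0.27019056
C = S_0' * N(d1) - K * exp(-rT) * N(d2) = 53.75644258 * 0.30763607 - 57.1500 * 0.99991670 * 0.27019056 = 1.0973

Answer: Price = 1.0973


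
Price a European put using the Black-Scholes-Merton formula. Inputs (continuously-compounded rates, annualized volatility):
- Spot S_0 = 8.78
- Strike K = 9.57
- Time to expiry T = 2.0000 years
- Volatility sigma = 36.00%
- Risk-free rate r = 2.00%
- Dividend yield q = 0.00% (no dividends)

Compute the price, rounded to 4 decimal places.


Answer: Price = 2.0205

Derivation:
d1 = (ln(S/K) + (r - q + 0.5*sigma^2) * T) / (sigma * sqrt(T)) = 0.16389793
d2 = d1 - sigma * sqrt(T) = -0.34521895
exp(-rT) = 0.96078944; exp(-qT) = 1.00000000
P = K * exp(-rT) * N(-d2) - S_0 * exp(-qT) * N(-d1)
N(-d1) = 0.43490575; N(-d2) = 0.63503511
P = 9.5700 * 0.96078944 * 0.63503511 - 8.7800 * 1.00000000 * 0.43490575 = 2.0205


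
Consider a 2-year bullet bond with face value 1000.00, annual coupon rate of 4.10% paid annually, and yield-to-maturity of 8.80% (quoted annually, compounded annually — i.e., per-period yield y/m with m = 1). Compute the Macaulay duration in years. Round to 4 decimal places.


Answer: Macaulay duration = 1.9589 years

Derivation:
Coupon per period c = face * coupon_rate / m = 41.000000
Periods per year m = 1; per-period yield y/m = 0.088000
Number of cashflows N = 2
Cashflows (t years, CF_t, discount factor 1/(1+y/m)^(m*t), PV):
  t = 1.0000: CF_t = 41.000000, DF = 0.919118, PV = 37.683824
  t = 2.0000: CF_t = 1041.000000, DF = 0.844777, PV = 879.413116
Price P = sum_t PV_t = 917.096940
Macaulay numerator sum_t t * PV_t:
  t * PV_t at t = 1.0000: 37.683824
  t * PV_t at t = 2.0000: 1758.826233
Macaulay duration D = (sum_t t * PV_t) / P = 1796.510056 / 917.096940 = 1.958910


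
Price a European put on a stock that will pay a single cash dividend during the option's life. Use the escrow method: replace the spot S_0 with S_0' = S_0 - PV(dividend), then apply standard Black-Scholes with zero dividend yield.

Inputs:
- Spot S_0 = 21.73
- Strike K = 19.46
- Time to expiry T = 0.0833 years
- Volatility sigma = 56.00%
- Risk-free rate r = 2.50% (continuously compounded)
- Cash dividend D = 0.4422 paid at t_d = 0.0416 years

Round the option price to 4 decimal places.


Answer: Price = 0.5823

Derivation:
PV(D) = D * exp(-r * t_d) = 0.4422 * 0.99896054 = 0.44174035
S_0' = S_0 - PV(D) = 21.7300 - 0.44174035 = 21.28825965
d1 = (ln(S_0'/K) + (r + sigma^2/2)*T) / (sigma*sqrt(T)) = 0.64926907
d2 = d1 - sigma*sqrt(T) = 0.48764333
exp(-rT) = 0.99791967
N(-d1) = 0.25808224; N(-d2) = 0.31290125
P = K * exp(-rT) * N(-d2) - S_0' * N(-d1) = 19.4600 * 0.99791967 * 0.31290125 - 21.28825965 * 0.25808224 = 0.5823


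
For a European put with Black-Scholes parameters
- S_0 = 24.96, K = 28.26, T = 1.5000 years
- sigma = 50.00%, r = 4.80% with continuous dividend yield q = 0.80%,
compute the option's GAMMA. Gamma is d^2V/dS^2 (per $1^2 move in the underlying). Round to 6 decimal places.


Answer: Gamma = 0.025272

Derivation:
d1 = 0.2013924191; d2 = -0.4109800165
phi(d1) = 0.3909334311; exp(-qT) = 0.9880717129; exp(-rT) = 0.9305308958
Gamma = exp(-qT) * phi(d1) / (S * sigma * sqrt(T)) = 0.9880717129 * 0.3909334311 / (24.9600 * 0.5000 * 1.2247448714) = 0.025272


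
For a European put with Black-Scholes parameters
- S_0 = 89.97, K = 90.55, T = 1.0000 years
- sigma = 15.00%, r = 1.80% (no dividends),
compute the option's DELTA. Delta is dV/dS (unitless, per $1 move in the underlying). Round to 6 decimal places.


Answer: Delta = -0.439530

Derivation:
d1 = 0.1521606473; d2 = 0.0021606473
phi(d1) = 0.3943505815; exp(-qT) = 1.0000000000; exp(-rT) = 0.9821610324
N(-d1) = 0.4395301157
Delta = -exp(-qT) * N(-d1) = -1.0000000000 * 0.4395301157 = -0.439530


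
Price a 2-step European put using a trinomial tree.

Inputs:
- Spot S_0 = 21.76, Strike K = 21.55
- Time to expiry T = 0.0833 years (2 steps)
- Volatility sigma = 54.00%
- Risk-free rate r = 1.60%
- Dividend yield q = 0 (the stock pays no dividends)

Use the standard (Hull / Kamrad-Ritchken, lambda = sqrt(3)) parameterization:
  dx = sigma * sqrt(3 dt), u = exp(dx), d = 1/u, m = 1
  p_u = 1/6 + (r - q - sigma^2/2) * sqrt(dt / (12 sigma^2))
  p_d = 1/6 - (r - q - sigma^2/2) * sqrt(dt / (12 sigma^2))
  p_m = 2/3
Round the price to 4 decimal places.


Answer: Price = V(0,0) = 1.0785

Derivation:
dt = T/N = 0.041650; dx = sigma*sqrt(3*dt) = 0.190881
u = exp(dx) = 1.210315; d = 1/u = 0.826231
p_u = 0.152506, p_m = 0.666667, p_d = 0.180828
Discount per step: exp(-r*dt) = 0.999334
Stock lattice S(k, j) with j the centered position index:
  k=0: S(0,+0) = 21.7600
  k=1: S(1,-1) = 17.9788; S(1,+0) = 21.7600; S(1,+1) = 26.3365
  k=2: S(2,-2) = 14.8546; S(2,-1) = 17.9788; S(2,+0) = 21.7600; S(2,+1) = 26.3365; S(2,+2) = 31.8754
Terminal payoffs V(N, j) = max(K - S_T, 0):
  V(2,-2) = 6.695362; V(2,-1) = 3.571209; V(2,+0) = 0.000000; V(2,+1) = 0.000000; V(2,+2) = 0.000000
Backward induction: V(k, j) = exp(-r*dt) * [p_u * V(k+1, j+1) + p_m * V(k+1, j) + p_d * V(k+1, j-1)]
  V(1,-1) = exp(-r*dt) * [p_u*0.000000 + p_m*3.571209 + p_d*6.695362] = 3.589121
  V(1,+0) = exp(-r*dt) * [p_u*0.000000 + p_m*0.000000 + p_d*3.571209] = 0.645344
  V(1,+1) = exp(-r*dt) * [p_u*0.000000 + p_m*0.000000 + p_d*0.000000] = 0.000000
  V(0,+0) = exp(-r*dt) * [p_u*0.000000 + p_m*0.645344 + p_d*3.589121] = 1.078523


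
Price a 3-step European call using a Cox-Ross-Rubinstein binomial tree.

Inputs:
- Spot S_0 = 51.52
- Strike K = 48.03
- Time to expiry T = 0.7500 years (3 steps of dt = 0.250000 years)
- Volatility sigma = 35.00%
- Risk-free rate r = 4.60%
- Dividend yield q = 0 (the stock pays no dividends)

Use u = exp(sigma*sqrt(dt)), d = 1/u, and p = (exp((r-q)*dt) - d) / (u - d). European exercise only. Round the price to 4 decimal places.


Answer: Price = V(0,0) = 9.1469

Derivation:
dt = T/N = 0.250000
u = exp(sigma*sqrt(dt)) = 1.191246; d = 1/u = 0.839457
p = (exp((r-q)*dt) - d) / (u - d) = 0.489240
Discount per step: exp(-r*dt) = 0.988566
Stock lattice S(k, i) with i counting down-moves:
  k=0: S(0,0) = 51.5200
  k=1: S(1,0) = 61.3730; S(1,1) = 43.2488
  k=2: S(2,0) = 73.1104; S(2,1) = 51.5200; S(2,2) = 36.3055
  k=3: S(3,0) = 87.0924; S(3,1) = 61.3730; S(3,2) = 43.2488; S(3,3) = 30.4769
Terminal payoffs V(N, i) = max(S_T - K, 0):
  V(3,0) = 39.062440; V(3,1) = 13.343005; V(3,2) = 0.000000; V(3,3) = 0.000000
Backward induction: V(k, i) = exp(-r*dt) * [p * V(k+1, i) + (1-p) * V(k+1, i+1)].
  V(2,0) = exp(-r*dt) * [p*39.062440 + (1-p)*13.343005] = 25.629541
  V(2,1) = exp(-r*dt) * [p*13.343005 + (1-p)*0.000000] = 6.453291
  V(2,2) = exp(-r*dt) * [p*0.000000 + (1-p)*0.000000] = 0.000000
  V(1,0) = exp(-r*dt) * [p*25.629541 + (1-p)*6.453291] = 15.654020
  V(1,1) = exp(-r*dt) * [p*6.453291 + (1-p)*0.000000] = 3.121108
  V(0,0) = exp(-r*dt) * [p*15.654020 + (1-p)*3.121108] = 9.146914


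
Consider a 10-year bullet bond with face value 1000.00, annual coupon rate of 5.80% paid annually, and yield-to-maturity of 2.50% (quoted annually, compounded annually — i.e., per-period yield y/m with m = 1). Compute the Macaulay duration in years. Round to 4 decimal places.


Coupon per period c = face * coupon_rate / m = 58.000000
Periods per year m = 1; per-period yield y/m = 0.025000
Number of cashflows N = 10
Cashflows (t years, CF_t, discount factor 1/(1+y/m)^(m*t), PV):
  t = 1.0000: CF_t = 58.000000, DF = 0.975610, PV = 56.585366
  t = 2.0000: CF_t = 58.000000, DF = 0.951814, PV = 55.205235
  t = 3.0000: CF_t = 58.000000, DF = 0.928599, PV = 53.858766
  t = 4.0000: CF_t = 58.000000, DF = 0.905951, PV = 52.545137
  t = 5.0000: CF_t = 58.000000, DF = 0.883854, PV = 51.263549
  t = 6.0000: CF_t = 58.000000, DF = 0.862297, PV = 50.013218
  t = 7.0000: CF_t = 58.000000, DF = 0.841265, PV = 48.793384
  t = 8.0000: CF_t = 58.000000, DF = 0.820747, PV = 47.603301
  t = 9.0000: CF_t = 58.000000, DF = 0.800728, PV = 46.442245
  t = 10.0000: CF_t = 1058.000000, DF = 0.781198, PV = 826.507909
Price P = sum_t PV_t = 1288.818110
Macaulay numerator sum_t t * PV_t:
  t * PV_t at t = 1.0000: 56.585366
  t * PV_t at t = 2.0000: 110.410470
  t * PV_t at t = 3.0000: 161.576298
  t * PV_t at t = 4.0000: 210.180550
  t * PV_t at t = 5.0000: 256.317743
  t * PV_t at t = 6.0000: 300.079309
  t * PV_t at t = 7.0000: 341.553685
  t * PV_t at t = 8.0000: 380.826409
  t * PV_t at t = 9.0000: 417.980205
  t * PV_t at t = 10.0000: 8265.079090
Macaulay duration D = (sum_t t * PV_t) / P = 10500.589125 / 1288.818110 = 8.147456

Answer: Macaulay duration = 8.1475 years


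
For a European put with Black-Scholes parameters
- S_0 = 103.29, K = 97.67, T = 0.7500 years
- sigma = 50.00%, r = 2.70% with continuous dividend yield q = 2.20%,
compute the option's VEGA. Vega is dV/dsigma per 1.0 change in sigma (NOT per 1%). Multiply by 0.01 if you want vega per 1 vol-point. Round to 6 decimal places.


d1 = 0.3543686268; d2 = -0.0786440751
phi(d1) = 0.3746634603; exp(-qT) = 0.9836353794; exp(-rT) = 0.9799536543
Vega = S * exp(-qT) * phi(d1) * sqrt(T) = 103.2900 * 0.9836353794 * 0.3746634603 * 0.8660254038 = 32.965858

Answer: Vega = 32.965858


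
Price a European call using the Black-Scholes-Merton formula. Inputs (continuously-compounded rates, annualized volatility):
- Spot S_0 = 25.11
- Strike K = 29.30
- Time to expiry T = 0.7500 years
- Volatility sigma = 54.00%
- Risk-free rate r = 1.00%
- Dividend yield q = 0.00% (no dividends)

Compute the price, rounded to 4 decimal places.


Answer: Price = 3.2638

Derivation:
d1 = (ln(S/K) + (r - q + 0.5*sigma^2) * T) / (sigma * sqrt(T)) = -0.08012626
d2 = d1 - sigma * sqrt(T) = -0.54777998
exp(-rT) = 0.99252805; exp(-qT) = 1.00000000
C = S_0 * exp(-qT) * N(d1) - K * exp(-rT) * N(d2)
N(d1) = 0.46806842; N(d2) = 0.29192149
C = 25.1100 * 1.00000000 * 0.46806842 - 29.3000 * 0.99252805 * 0.29192149 = 3.2638


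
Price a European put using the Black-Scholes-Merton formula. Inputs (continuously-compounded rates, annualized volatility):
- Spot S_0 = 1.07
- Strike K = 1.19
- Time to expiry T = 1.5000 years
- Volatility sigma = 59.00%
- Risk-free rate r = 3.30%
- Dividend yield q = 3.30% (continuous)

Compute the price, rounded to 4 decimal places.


d1 = (ln(S/K) + (r - q + 0.5*sigma^2) * T) / (sigma * sqrt(T)) = 0.21419936
d2 = d1 - sigma * sqrt(T) = -0.50840012
exp(-rT) = 0.95170516; exp(-qT) = 0.95170516
P = K * exp(-rT) * N(-d2) - S_0 * exp(-qT) * N(-d1)
N(-d1) = 0.41519580; N(-d2) = 0.69441362
P = 1.1900 * 0.95170516 * 0.69441362 - 1.0700 * 0.95170516 * 0.41519580 = 0.3636

Answer: Price = 0.3636


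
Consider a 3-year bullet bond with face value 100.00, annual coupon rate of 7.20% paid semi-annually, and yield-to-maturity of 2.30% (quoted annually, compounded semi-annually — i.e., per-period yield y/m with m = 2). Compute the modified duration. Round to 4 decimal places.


Answer: Modified duration = 2.7381

Derivation:
Coupon per period c = face * coupon_rate / m = 3.600000
Periods per year m = 2; per-period yield y/m = 0.011500
Number of cashflows N = 6
Cashflows (t years, CF_t, discount factor 1/(1+y/m)^(m*t), PV):
  t = 0.5000: CF_t = 3.600000, DF = 0.988631, PV = 3.559071
  t = 1.0000: CF_t = 3.600000, DF = 0.977391, PV = 3.518607
  t = 1.5000: CF_t = 3.600000, DF = 0.966279, PV = 3.478603
  t = 2.0000: CF_t = 3.600000, DF = 0.955293, PV = 3.439054
  t = 2.5000: CF_t = 3.600000, DF = 0.944432, PV = 3.399954
  t = 3.0000: CF_t = 103.600000, DF = 0.933694, PV = 96.730723
Price P = sum_t PV_t = 114.126011
First compute Macaulay numerator sum_t t * PV_t:
  t * PV_t at t = 0.5000: 1.779535
  t * PV_t at t = 1.0000: 3.518607
  t * PV_t at t = 1.5000: 5.217904
  t * PV_t at t = 2.0000: 6.878107
  t * PV_t at t = 2.5000: 8.499885
  t * PV_t at t = 3.0000: 290.192168
Macaulay duration D = 316.086207 / 114.126011 = 2.769625
Modified duration = D / (1 + y/m) = 2.769625 / (1 + 0.011500) = 2.738136


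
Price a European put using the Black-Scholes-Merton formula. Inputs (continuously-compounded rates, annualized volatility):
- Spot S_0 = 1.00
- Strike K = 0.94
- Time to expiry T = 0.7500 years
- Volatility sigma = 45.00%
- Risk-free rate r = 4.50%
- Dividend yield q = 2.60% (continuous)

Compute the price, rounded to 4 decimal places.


d1 = (ln(S/K) + (r - q + 0.5*sigma^2) * T) / (sigma * sqrt(T)) = 0.39019359
d2 = d1 - sigma * sqrt(T) = 0.00048216
exp(-rT) = 0.96681318; exp(-qT) = 0.98068890
P = K * exp(-rT) * N(-d2) - S_0 * exp(-qT) * N(-d1)
N(-d1) = 0.34819670; N(-d2) = 0.49980765
P = 0.9400 * 0.96681318 * 0.49980765 - 1.0000 * 0.98068890 * 0.34819670 = 0.1128

Answer: Price = 0.1128


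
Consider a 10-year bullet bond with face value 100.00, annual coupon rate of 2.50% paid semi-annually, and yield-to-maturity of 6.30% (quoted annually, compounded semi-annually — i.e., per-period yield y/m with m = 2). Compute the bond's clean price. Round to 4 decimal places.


Answer: Price = 72.1209

Derivation:
Coupon per period c = face * coupon_rate / m = 1.250000
Periods per year m = 2; per-period yield y/m = 0.031500
Number of cashflows N = 20
Cashflows (t years, CF_t, discount factor 1/(1+y/m)^(m*t), PV):
  t = 0.5000: CF_t = 1.250000, DF = 0.969462, PV = 1.211827
  t = 1.0000: CF_t = 1.250000, DF = 0.939856, PV = 1.174821
  t = 1.5000: CF_t = 1.250000, DF = 0.911155, PV = 1.138944
  t = 2.0000: CF_t = 1.250000, DF = 0.883330, PV = 1.104163
  t = 2.5000: CF_t = 1.250000, DF = 0.856355, PV = 1.070444
  t = 3.0000: CF_t = 1.250000, DF = 0.830204, PV = 1.037754
  t = 3.5000: CF_t = 1.250000, DF = 0.804851, PV = 1.006063
  t = 4.0000: CF_t = 1.250000, DF = 0.780272, PV = 0.975340
  t = 4.5000: CF_t = 1.250000, DF = 0.756444, PV = 0.945555
  t = 5.0000: CF_t = 1.250000, DF = 0.733344, PV = 0.916680
  t = 5.5000: CF_t = 1.250000, DF = 0.710949, PV = 0.888686
  t = 6.0000: CF_t = 1.250000, DF = 0.689238, PV = 0.861547
  t = 6.5000: CF_t = 1.250000, DF = 0.668190, PV = 0.835238
  t = 7.0000: CF_t = 1.250000, DF = 0.647785, PV = 0.809731
  t = 7.5000: CF_t = 1.250000, DF = 0.628003, PV = 0.785003
  t = 8.0000: CF_t = 1.250000, DF = 0.608825, PV = 0.761031
  t = 8.5000: CF_t = 1.250000, DF = 0.590232, PV = 0.737791
  t = 9.0000: CF_t = 1.250000, DF = 0.572208, PV = 0.715260
  t = 9.5000: CF_t = 1.250000, DF = 0.554734, PV = 0.693417
  t = 10.0000: CF_t = 101.250000, DF = 0.537793, PV = 54.451567
Price P = sum_t PV_t = 72.120863


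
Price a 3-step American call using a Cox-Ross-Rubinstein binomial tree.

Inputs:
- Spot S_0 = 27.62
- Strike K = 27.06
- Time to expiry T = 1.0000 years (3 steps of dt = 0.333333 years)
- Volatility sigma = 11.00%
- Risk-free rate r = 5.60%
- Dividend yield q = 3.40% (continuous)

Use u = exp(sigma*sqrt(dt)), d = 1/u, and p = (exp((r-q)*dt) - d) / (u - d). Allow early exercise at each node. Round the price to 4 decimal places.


dt = T/N = 0.333333
u = exp(sigma*sqrt(dt)) = 1.065569; d = 1/u = 0.938466
p = (exp((r-q)*dt) - d) / (u - d) = 0.542037
Discount per step: exp(-r*dt) = 0.981506
Stock lattice S(k, i) with i counting down-moves:
  k=0: S(0,0) = 27.6200
  k=1: S(1,0) = 29.4310; S(1,1) = 25.9204
  k=2: S(2,0) = 31.3608; S(2,1) = 27.6200; S(2,2) = 24.3254
  k=3: S(3,0) = 33.4170; S(3,1) = 29.4310; S(3,2) = 25.9204; S(3,3) = 22.8286
Terminal payoffs V(N, i) = max(S_T - K, 0):
  V(3,0) = 6.357033; V(3,1) = 2.371004; V(3,2) = 0.000000; V(3,3) = 0.000000
Backward induction: V(k, i) = exp(-r*dt) * [p * V(k+1, i) + (1-p) * V(k+1, i+1)]; then take max(V_cont, immediate exercise) for American.
  V(2,0) = exp(-r*dt) * [p*6.357033 + (1-p)*2.371004] = 4.447772; exercise = 4.300753; V(2,0) = max -> 4.447772
  V(2,1) = exp(-r*dt) * [p*2.371004 + (1-p)*0.000000] = 1.261403; exercise = 0.560000; V(2,1) = max -> 1.261403
  V(2,2) = exp(-r*dt) * [p*0.000000 + (1-p)*0.000000] = 0.000000; exercise = 0.000000; V(2,2) = max -> 0.000000
  V(1,0) = exp(-r*dt) * [p*4.447772 + (1-p)*1.261403] = 2.933263; exercise = 2.371004; V(1,0) = max -> 2.933263
  V(1,1) = exp(-r*dt) * [p*1.261403 + (1-p)*0.000000] = 0.671082; exercise = 0.000000; V(1,1) = max -> 0.671082
  V(0,0) = exp(-r*dt) * [p*2.933263 + (1-p)*0.671082] = 1.862180; exercise = 0.560000; V(0,0) = max -> 1.862180

Answer: Price = V(0,0) = 1.8622


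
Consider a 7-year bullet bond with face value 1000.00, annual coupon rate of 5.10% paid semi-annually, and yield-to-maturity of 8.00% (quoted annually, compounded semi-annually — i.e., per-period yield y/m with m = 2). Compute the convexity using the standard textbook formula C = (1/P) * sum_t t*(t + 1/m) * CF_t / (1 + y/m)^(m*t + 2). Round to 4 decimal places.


Coupon per period c = face * coupon_rate / m = 25.500000
Periods per year m = 2; per-period yield y/m = 0.040000
Number of cashflows N = 14
Cashflows (t years, CF_t, discount factor 1/(1+y/m)^(m*t), PV):
  t = 0.5000: CF_t = 25.500000, DF = 0.961538, PV = 24.519231
  t = 1.0000: CF_t = 25.500000, DF = 0.924556, PV = 23.576183
  t = 1.5000: CF_t = 25.500000, DF = 0.888996, PV = 22.669407
  t = 2.0000: CF_t = 25.500000, DF = 0.854804, PV = 21.797507
  t = 2.5000: CF_t = 25.500000, DF = 0.821927, PV = 20.959141
  t = 3.0000: CF_t = 25.500000, DF = 0.790315, PV = 20.153020
  t = 3.5000: CF_t = 25.500000, DF = 0.759918, PV = 19.377904
  t = 4.0000: CF_t = 25.500000, DF = 0.730690, PV = 18.632600
  t = 4.5000: CF_t = 25.500000, DF = 0.702587, PV = 17.915962
  t = 5.0000: CF_t = 25.500000, DF = 0.675564, PV = 17.226886
  t = 5.5000: CF_t = 25.500000, DF = 0.649581, PV = 16.564314
  t = 6.0000: CF_t = 25.500000, DF = 0.624597, PV = 15.927225
  t = 6.5000: CF_t = 25.500000, DF = 0.600574, PV = 15.314639
  t = 7.0000: CF_t = 1025.500000, DF = 0.577475, PV = 592.200697
Price P = sum_t PV_t = 846.834718
Convexity numerator sum_t t*(t + 1/m) * CF_t / (1+y/m)^(m*t + 2):
  t = 0.5000: term = 11.334704
  t = 1.0000: term = 32.696260
  t = 1.5000: term = 62.877424
  t = 2.0000: term = 100.765102
  t = 2.5000: term = 145.334282
  t = 3.0000: term = 195.642302
  t = 3.5000: term = 250.823465
  t = 4.0000: term = 310.083953
  t = 4.5000: term = 372.697059
  t = 5.0000: term = 437.998681
  t = 5.5000: term = 505.383093
  t = 6.0000: term = 574.298970
  t = 6.5000: term = 644.245639
  t = 7.0000: term = 28744.948794
Convexity = (1/P) * sum = 32389.129729 / 846.834718 = 38.247286

Answer: Convexity = 38.2473


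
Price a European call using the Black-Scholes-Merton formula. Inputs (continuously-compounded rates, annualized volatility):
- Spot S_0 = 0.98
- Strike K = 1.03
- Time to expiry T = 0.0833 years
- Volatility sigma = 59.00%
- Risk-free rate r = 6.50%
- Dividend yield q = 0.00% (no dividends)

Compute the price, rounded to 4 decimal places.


Answer: Price = 0.0481

Derivation:
d1 = (ln(S/K) + (r - q + 0.5*sigma^2) * T) / (sigma * sqrt(T)) = -0.17528716
d2 = d1 - sigma * sqrt(T) = -0.34557142
exp(-rT) = 0.99460013; exp(-qT) = 1.00000000
C = S_0 * exp(-qT) * N(d1) - K * exp(-rT) * N(d2)
N(d1) = 0.43042700; N(d2) = 0.36483241
C = 0.9800 * 1.00000000 * 0.43042700 - 1.0300 * 0.99460013 * 0.36483241 = 0.0481


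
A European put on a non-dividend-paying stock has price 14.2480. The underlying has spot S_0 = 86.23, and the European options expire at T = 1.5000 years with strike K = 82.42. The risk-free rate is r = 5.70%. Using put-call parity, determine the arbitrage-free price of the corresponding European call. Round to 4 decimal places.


Answer: Call price = 24.8121

Derivation:
Put-call parity: C - P = S_0 * exp(-qT) - K * exp(-rT).
S_0 * exp(-qT) = 86.2300 * 1.00000000 = 86.23000000
K * exp(-rT) = 82.4200 * 0.91805314 = 75.66594005
C = P + S*exp(-qT) - K*exp(-rT)
C = 14.2480 + 86.23000000 - 75.66594005 = 24.8121


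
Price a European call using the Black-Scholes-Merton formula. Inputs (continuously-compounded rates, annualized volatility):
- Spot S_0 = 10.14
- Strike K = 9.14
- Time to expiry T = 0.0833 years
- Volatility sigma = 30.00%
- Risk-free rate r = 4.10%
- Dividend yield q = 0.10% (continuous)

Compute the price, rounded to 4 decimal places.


Answer: Price = 1.0735

Derivation:
d1 = (ln(S/K) + (r - q + 0.5*sigma^2) * T) / (sigma * sqrt(T)) = 1.28091278
d2 = d1 - sigma * sqrt(T) = 1.19432756
exp(-rT) = 0.99659053; exp(-qT) = 0.99991670
C = S_0 * exp(-qT) * N(d1) - K * exp(-rT) * N(d2)
N(d1) = 0.89988785; N(d2) = 0.88382507
C = 10.1400 * 0.99991670 * 0.89988785 - 9.1400 * 0.99659053 * 0.88382507 = 1.0735


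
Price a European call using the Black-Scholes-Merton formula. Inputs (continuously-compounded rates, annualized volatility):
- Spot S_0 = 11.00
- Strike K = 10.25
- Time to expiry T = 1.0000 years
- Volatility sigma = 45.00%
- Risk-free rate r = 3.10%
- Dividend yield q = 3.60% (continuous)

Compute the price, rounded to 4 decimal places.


Answer: Price = 2.1850

Derivation:
d1 = (ln(S/K) + (r - q + 0.5*sigma^2) * T) / (sigma * sqrt(T)) = 0.37081682
d2 = d1 - sigma * sqrt(T) = -0.07918318
exp(-rT) = 0.96947557; exp(-qT) = 0.96464029
C = S_0 * exp(-qT) * N(d1) - K * exp(-rT) * N(d2)
N(d1) = 0.64461301; N(d2) = 0.46844346
C = 11.0000 * 0.96464029 * 0.64461301 - 10.2500 * 0.96947557 * 0.46844346 = 2.1850


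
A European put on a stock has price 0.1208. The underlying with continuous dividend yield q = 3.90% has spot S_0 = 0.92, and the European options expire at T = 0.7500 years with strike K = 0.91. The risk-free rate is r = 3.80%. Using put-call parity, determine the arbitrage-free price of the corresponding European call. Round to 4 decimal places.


Answer: Call price = 0.1298

Derivation:
Put-call parity: C - P = S_0 * exp(-qT) - K * exp(-rT).
S_0 * exp(-qT) = 0.9200 * 0.97117364 = 0.89347975
K * exp(-rT) = 0.9100 * 0.97190229 = 0.88443109
C = P + S*exp(-qT) - K*exp(-rT)
C = 0.1208 + 0.89347975 - 0.88443109 = 0.1298


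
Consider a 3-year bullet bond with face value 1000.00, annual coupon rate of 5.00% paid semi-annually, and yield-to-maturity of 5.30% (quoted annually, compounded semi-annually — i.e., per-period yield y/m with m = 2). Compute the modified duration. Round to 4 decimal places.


Coupon per period c = face * coupon_rate / m = 25.000000
Periods per year m = 2; per-period yield y/m = 0.026500
Number of cashflows N = 6
Cashflows (t years, CF_t, discount factor 1/(1+y/m)^(m*t), PV):
  t = 0.5000: CF_t = 25.000000, DF = 0.974184, PV = 24.354603
  t = 1.0000: CF_t = 25.000000, DF = 0.949035, PV = 23.725868
  t = 1.5000: CF_t = 25.000000, DF = 0.924535, PV = 23.113363
  t = 2.0000: CF_t = 25.000000, DF = 0.900667, PV = 22.516672
  t = 2.5000: CF_t = 25.000000, DF = 0.877415, PV = 21.935384
  t = 3.0000: CF_t = 1025.000000, DF = 0.854764, PV = 876.133211
Price P = sum_t PV_t = 991.779100
First compute Macaulay numerator sum_t t * PV_t:
  t * PV_t at t = 0.5000: 12.177302
  t * PV_t at t = 1.0000: 23.725868
  t * PV_t at t = 1.5000: 34.670045
  t * PV_t at t = 2.0000: 45.033343
  t * PV_t at t = 2.5000: 54.838460
  t * PV_t at t = 3.0000: 2628.399633
Macaulay duration D = 2798.844650 / 991.779100 = 2.822044
Modified duration = D / (1 + y/m) = 2.822044 / (1 + 0.026500) = 2.749191

Answer: Modified duration = 2.7492


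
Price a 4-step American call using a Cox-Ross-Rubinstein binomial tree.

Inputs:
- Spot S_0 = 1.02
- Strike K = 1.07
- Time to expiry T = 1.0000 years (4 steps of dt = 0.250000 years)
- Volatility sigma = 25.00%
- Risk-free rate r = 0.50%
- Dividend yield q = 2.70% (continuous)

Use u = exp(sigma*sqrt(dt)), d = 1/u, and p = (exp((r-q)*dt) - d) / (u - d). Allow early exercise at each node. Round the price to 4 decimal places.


dt = T/N = 0.250000
u = exp(sigma*sqrt(dt)) = 1.133148; d = 1/u = 0.882497
p = (exp((r-q)*dt) - d) / (u - d) = 0.446908
Discount per step: exp(-r*dt) = 0.998751
Stock lattice S(k, i) with i counting down-moves:
  k=0: S(0,0) = 1.0200
  k=1: S(1,0) = 1.1558; S(1,1) = 0.9001
  k=2: S(2,0) = 1.3097; S(2,1) = 1.0200; S(2,2) = 0.7944
  k=3: S(3,0) = 1.4841; S(3,1) = 1.1558; S(3,2) = 0.9001; S(3,3) = 0.7010
  k=4: S(4,0) = 1.6817; S(4,1) = 1.3097; S(4,2) = 1.0200; S(4,3) = 0.7944; S(4,4) = 0.6187
Terminal payoffs V(N, i) = max(S_T - K, 0):
  V(4,0) = 0.611696; V(4,1) = 0.239706; V(4,2) = 0.000000; V(4,3) = 0.000000; V(4,4) = 0.000000
Backward induction: V(k, i) = exp(-r*dt) * [p * V(k+1, i) + (1-p) * V(k+1, i+1)]; then take max(V_cont, immediate exercise) for American.
  V(3,0) = exp(-r*dt) * [p*0.611696 + (1-p)*0.239706] = 0.405444; exercise = 0.414091; V(3,0) = max -> 0.414091
  V(3,1) = exp(-r*dt) * [p*0.239706 + (1-p)*0.000000] = 0.106993; exercise = 0.085811; V(3,1) = max -> 0.106993
  V(3,2) = exp(-r*dt) * [p*0.000000 + (1-p)*0.000000] = 0.000000; exercise = 0.000000; V(3,2) = max -> 0.000000
  V(3,3) = exp(-r*dt) * [p*0.000000 + (1-p)*0.000000] = 0.000000; exercise = 0.000000; V(3,3) = max -> 0.000000
  V(2,0) = exp(-r*dt) * [p*0.414091 + (1-p)*0.106993] = 0.243932; exercise = 0.239706; V(2,0) = max -> 0.243932
  V(2,1) = exp(-r*dt) * [p*0.106993 + (1-p)*0.000000] = 0.047756; exercise = 0.000000; V(2,1) = max -> 0.047756
  V(2,2) = exp(-r*dt) * [p*0.000000 + (1-p)*0.000000] = 0.000000; exercise = 0.000000; V(2,2) = max -> 0.000000
  V(1,0) = exp(-r*dt) * [p*0.243932 + (1-p)*0.047756] = 0.135260; exercise = 0.085811; V(1,0) = max -> 0.135260
  V(1,1) = exp(-r*dt) * [p*0.047756 + (1-p)*0.000000] = 0.021316; exercise = 0.000000; V(1,1) = max -> 0.021316
  V(0,0) = exp(-r*dt) * [p*0.135260 + (1-p)*0.021316] = 0.072148; exercise = 0.000000; V(0,0) = max -> 0.072148

Answer: Price = V(0,0) = 0.0721


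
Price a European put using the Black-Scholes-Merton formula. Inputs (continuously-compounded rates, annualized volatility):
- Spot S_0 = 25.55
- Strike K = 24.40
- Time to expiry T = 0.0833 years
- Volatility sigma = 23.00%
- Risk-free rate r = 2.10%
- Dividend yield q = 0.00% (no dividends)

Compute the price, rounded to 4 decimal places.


Answer: Price = 0.2286

Derivation:
d1 = (ln(S/K) + (r - q + 0.5*sigma^2) * T) / (sigma * sqrt(T)) = 0.75331820
d2 = d1 - sigma * sqrt(T) = 0.68693620
exp(-rT) = 0.99825223; exp(-qT) = 1.00000000
P = K * exp(-rT) * N(-d2) - S_0 * exp(-qT) * N(-d1)
N(-d1) = 0.22562936; N(-d2) = 0.24606147
P = 24.4000 * 0.99825223 * 0.24606147 - 25.5500 * 1.00000000 * 0.22562936 = 0.2286


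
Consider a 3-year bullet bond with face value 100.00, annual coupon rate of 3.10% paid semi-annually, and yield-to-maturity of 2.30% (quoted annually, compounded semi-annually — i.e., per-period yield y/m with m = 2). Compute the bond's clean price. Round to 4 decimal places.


Coupon per period c = face * coupon_rate / m = 1.550000
Periods per year m = 2; per-period yield y/m = 0.011500
Number of cashflows N = 6
Cashflows (t years, CF_t, discount factor 1/(1+y/m)^(m*t), PV):
  t = 0.5000: CF_t = 1.550000, DF = 0.988631, PV = 1.532378
  t = 1.0000: CF_t = 1.550000, DF = 0.977391, PV = 1.514956
  t = 1.5000: CF_t = 1.550000, DF = 0.966279, PV = 1.497732
  t = 2.0000: CF_t = 1.550000, DF = 0.955293, PV = 1.480704
  t = 2.5000: CF_t = 1.550000, DF = 0.944432, PV = 1.463869
  t = 3.0000: CF_t = 101.550000, DF = 0.933694, PV = 94.816650
Price P = sum_t PV_t = 102.306287

Answer: Price = 102.3063


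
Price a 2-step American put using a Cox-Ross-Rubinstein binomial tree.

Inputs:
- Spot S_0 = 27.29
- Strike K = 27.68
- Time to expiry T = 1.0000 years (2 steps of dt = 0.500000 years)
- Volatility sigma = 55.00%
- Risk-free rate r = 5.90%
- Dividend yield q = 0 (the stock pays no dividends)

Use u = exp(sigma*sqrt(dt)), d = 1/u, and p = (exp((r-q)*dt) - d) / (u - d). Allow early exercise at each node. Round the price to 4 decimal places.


dt = T/N = 0.500000
u = exp(sigma*sqrt(dt)) = 1.475370; d = 1/u = 0.677796
p = (exp((r-q)*dt) - d) / (u - d) = 0.441518
Discount per step: exp(-r*dt) = 0.970931
Stock lattice S(k, i) with i counting down-moves:
  k=0: S(0,0) = 27.2900
  k=1: S(1,0) = 40.2628; S(1,1) = 18.4971
  k=2: S(2,0) = 59.4026; S(2,1) = 27.2900; S(2,2) = 12.5372
Terminal payoffs V(N, i) = max(K - S_T, 0):
  V(2,0) = 0.000000; V(2,1) = 0.390000; V(2,2) = 15.142767
Backward induction: V(k, i) = exp(-r*dt) * [p * V(k+1, i) + (1-p) * V(k+1, i+1)]; then take max(V_cont, immediate exercise) for American.
  V(1,0) = exp(-r*dt) * [p*0.000000 + (1-p)*0.390000] = 0.211476; exercise = 0.000000; V(1,0) = max -> 0.211476
  V(1,1) = exp(-r*dt) * [p*0.390000 + (1-p)*15.142767] = 8.378310; exercise = 9.182944; V(1,1) = max -> 9.182944
  V(0,0) = exp(-r*dt) * [p*0.211476 + (1-p)*9.182944] = 5.070082; exercise = 0.390000; V(0,0) = max -> 5.070082

Answer: Price = V(0,0) = 5.0701


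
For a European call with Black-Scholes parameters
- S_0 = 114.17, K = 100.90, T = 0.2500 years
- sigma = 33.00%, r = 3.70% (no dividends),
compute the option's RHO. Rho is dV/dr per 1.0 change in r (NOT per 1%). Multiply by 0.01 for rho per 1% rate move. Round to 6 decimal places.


d1 = 0.8874008384; d2 = 0.7224008384
phi(d1) = 0.2690982681; exp(-qT) = 1.0000000000; exp(-rT) = 0.9907926496
N(d2) = 0.7649759642
Rho = K*T*exp(-rT)*N(d2) = 100.9000 * 0.2500 * 0.9907926496 * 0.7649759642 = 19.118849

Answer: Rho = 19.118849


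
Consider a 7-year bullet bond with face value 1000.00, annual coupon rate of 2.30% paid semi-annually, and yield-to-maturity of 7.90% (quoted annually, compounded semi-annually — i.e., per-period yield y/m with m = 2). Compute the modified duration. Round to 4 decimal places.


Coupon per period c = face * coupon_rate / m = 11.500000
Periods per year m = 2; per-period yield y/m = 0.039500
Number of cashflows N = 14
Cashflows (t years, CF_t, discount factor 1/(1+y/m)^(m*t), PV):
  t = 0.5000: CF_t = 11.500000, DF = 0.962001, PV = 11.063011
  t = 1.0000: CF_t = 11.500000, DF = 0.925446, PV = 10.642627
  t = 1.5000: CF_t = 11.500000, DF = 0.890280, PV = 10.238218
  t = 2.0000: CF_t = 11.500000, DF = 0.856450, PV = 9.849175
  t = 2.5000: CF_t = 11.500000, DF = 0.823906, PV = 9.474916
  t = 3.0000: CF_t = 11.500000, DF = 0.792598, PV = 9.114878
  t = 3.5000: CF_t = 11.500000, DF = 0.762480, PV = 8.768522
  t = 4.0000: CF_t = 11.500000, DF = 0.733507, PV = 8.435326
  t = 4.5000: CF_t = 11.500000, DF = 0.705634, PV = 8.114792
  t = 5.0000: CF_t = 11.500000, DF = 0.678821, PV = 7.806438
  t = 5.5000: CF_t = 11.500000, DF = 0.653026, PV = 7.509801
  t = 6.0000: CF_t = 11.500000, DF = 0.628212, PV = 7.224435
  t = 6.5000: CF_t = 11.500000, DF = 0.604340, PV = 6.949914
  t = 7.0000: CF_t = 1011.500000, DF = 0.581376, PV = 588.061809
Price P = sum_t PV_t = 703.253863
First compute Macaulay numerator sum_t t * PV_t:
  t * PV_t at t = 0.5000: 5.531506
  t * PV_t at t = 1.0000: 10.642627
  t * PV_t at t = 1.5000: 15.357327
  t * PV_t at t = 2.0000: 19.698351
  t * PV_t at t = 2.5000: 23.687290
  t * PV_t at t = 3.0000: 27.344635
  t * PV_t at t = 3.5000: 30.689826
  t * PV_t at t = 4.0000: 33.741306
  t * PV_t at t = 4.5000: 36.516564
  t * PV_t at t = 5.0000: 39.032189
  t * PV_t at t = 5.5000: 41.303904
  t * PV_t at t = 6.0000: 43.346613
  t * PV_t at t = 6.5000: 45.174440
  t * PV_t at t = 7.0000: 4116.432665
Macaulay duration D = 4488.499242 / 703.253863 = 6.382474
Modified duration = D / (1 + y/m) = 6.382474 / (1 + 0.039500) = 6.139946

Answer: Modified duration = 6.1399


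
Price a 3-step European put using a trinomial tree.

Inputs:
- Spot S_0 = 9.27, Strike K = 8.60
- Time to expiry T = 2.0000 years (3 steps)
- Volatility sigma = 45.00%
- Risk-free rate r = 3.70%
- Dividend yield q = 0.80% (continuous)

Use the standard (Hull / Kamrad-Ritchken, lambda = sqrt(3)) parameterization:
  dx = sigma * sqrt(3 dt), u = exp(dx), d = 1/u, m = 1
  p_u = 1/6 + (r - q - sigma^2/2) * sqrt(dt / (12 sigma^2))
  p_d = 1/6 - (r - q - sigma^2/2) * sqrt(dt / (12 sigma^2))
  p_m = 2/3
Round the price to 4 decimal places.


dt = T/N = 0.666667; dx = sigma*sqrt(3*dt) = 0.636396
u = exp(dx) = 1.889658; d = 1/u = 0.529196
p_u = 0.128823, p_m = 0.666667, p_d = 0.204510
Discount per step: exp(-r*dt) = 0.975635
Stock lattice S(k, j) with j the centered position index:
  k=0: S(0,+0) = 9.2700
  k=1: S(1,-1) = 4.9056; S(1,+0) = 9.2700; S(1,+1) = 17.5171
  k=2: S(2,-2) = 2.5961; S(2,-1) = 4.9056; S(2,+0) = 9.2700; S(2,+1) = 17.5171; S(2,+2) = 33.1014
  k=3: S(3,-3) = 1.3738; S(3,-2) = 2.5961; S(3,-1) = 4.9056; S(3,+0) = 9.2700; S(3,+1) = 17.5171; S(3,+2) = 33.1014; S(3,+3) = 62.5503
Terminal payoffs V(N, j) = max(K - S_T, 0):
  V(3,-3) = 7.226180; V(3,-2) = 6.003950; V(3,-1) = 3.694352; V(3,+0) = 0.000000; V(3,+1) = 0.000000; V(3,+2) = 0.000000; V(3,+3) = 0.000000
Backward induction: V(k, j) = exp(-r*dt) * [p_u * V(k+1, j+1) + p_m * V(k+1, j) + p_d * V(k+1, j-1)]
  V(2,-2) = exp(-r*dt) * [p_u*3.694352 + p_m*6.003950 + p_d*7.226180] = 5.811251
  V(2,-1) = exp(-r*dt) * [p_u*0.000000 + p_m*3.694352 + p_d*6.003950] = 3.600843
  V(2,+0) = exp(-r*dt) * [p_u*0.000000 + p_m*0.000000 + p_d*3.694352] = 0.737123
  V(2,+1) = exp(-r*dt) * [p_u*0.000000 + p_m*0.000000 + p_d*0.000000] = 0.000000
  V(2,+2) = exp(-r*dt) * [p_u*0.000000 + p_m*0.000000 + p_d*0.000000] = 0.000000
  V(1,-1) = exp(-r*dt) * [p_u*0.737123 + p_m*3.600843 + p_d*5.811251] = 3.594220
  V(1,+0) = exp(-r*dt) * [p_u*0.000000 + p_m*0.737123 + p_d*3.600843] = 1.197908
  V(1,+1) = exp(-r*dt) * [p_u*0.000000 + p_m*0.000000 + p_d*0.737123] = 0.147076
  V(0,+0) = exp(-r*dt) * [p_u*0.147076 + p_m*1.197908 + p_d*3.594220] = 1.514777

Answer: Price = V(0,0) = 1.5148


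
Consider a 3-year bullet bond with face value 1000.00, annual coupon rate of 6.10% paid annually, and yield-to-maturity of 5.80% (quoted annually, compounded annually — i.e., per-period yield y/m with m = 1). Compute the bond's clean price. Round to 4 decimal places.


Answer: Price = 1008.0488

Derivation:
Coupon per period c = face * coupon_rate / m = 61.000000
Periods per year m = 1; per-period yield y/m = 0.058000
Number of cashflows N = 3
Cashflows (t years, CF_t, discount factor 1/(1+y/m)^(m*t), PV):
  t = 1.0000: CF_t = 61.000000, DF = 0.945180, PV = 57.655955
  t = 2.0000: CF_t = 61.000000, DF = 0.893364, PV = 54.495231
  t = 3.0000: CF_t = 1061.000000, DF = 0.844390, PV = 895.897616
Price P = sum_t PV_t = 1008.048802


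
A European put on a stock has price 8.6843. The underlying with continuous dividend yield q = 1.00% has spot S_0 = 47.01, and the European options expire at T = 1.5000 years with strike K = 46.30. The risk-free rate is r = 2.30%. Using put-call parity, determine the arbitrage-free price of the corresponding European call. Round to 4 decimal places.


Answer: Call price = 10.2645

Derivation:
Put-call parity: C - P = S_0 * exp(-qT) - K * exp(-rT).
S_0 * exp(-qT) = 47.0100 * 0.98511194 = 46.31011228
K * exp(-rT) = 46.3000 * 0.96608834 = 44.72989013
C = P + S*exp(-qT) - K*exp(-rT)
C = 8.6843 + 46.31011228 - 44.72989013 = 10.2645


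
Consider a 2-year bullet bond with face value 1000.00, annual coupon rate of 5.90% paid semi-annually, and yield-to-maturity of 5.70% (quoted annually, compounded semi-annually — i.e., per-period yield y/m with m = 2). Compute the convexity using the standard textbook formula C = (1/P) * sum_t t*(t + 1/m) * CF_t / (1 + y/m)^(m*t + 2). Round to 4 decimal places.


Answer: Convexity = 4.4622

Derivation:
Coupon per period c = face * coupon_rate / m = 29.500000
Periods per year m = 2; per-period yield y/m = 0.028500
Number of cashflows N = 4
Cashflows (t years, CF_t, discount factor 1/(1+y/m)^(m*t), PV):
  t = 0.5000: CF_t = 29.500000, DF = 0.972290, PV = 28.682547
  t = 1.0000: CF_t = 29.500000, DF = 0.945347, PV = 27.887747
  t = 1.5000: CF_t = 29.500000, DF = 0.919152, PV = 27.114970
  t = 2.0000: CF_t = 1029.500000, DF = 0.893682, PV = 920.045206
Price P = sum_t PV_t = 1003.730470
Convexity numerator sum_t t*(t + 1/m) * CF_t / (1+y/m)^(m*t + 2):
  t = 0.5000: term = 13.557485
  t = 1.0000: term = 39.545411
  t = 1.5000: term = 76.899194
  t = 2.0000: term = 4348.811456
Convexity = (1/P) * sum = 4478.813546 / 1003.730470 = 4.462168


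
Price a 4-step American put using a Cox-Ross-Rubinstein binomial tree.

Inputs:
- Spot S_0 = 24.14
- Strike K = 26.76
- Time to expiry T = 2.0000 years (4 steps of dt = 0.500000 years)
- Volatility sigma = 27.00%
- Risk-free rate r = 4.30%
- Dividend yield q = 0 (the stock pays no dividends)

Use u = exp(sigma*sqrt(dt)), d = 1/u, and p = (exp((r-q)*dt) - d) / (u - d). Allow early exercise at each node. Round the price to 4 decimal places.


Answer: Price = V(0,0) = 4.3933

Derivation:
dt = T/N = 0.500000
u = exp(sigma*sqrt(dt)) = 1.210361; d = 1/u = 0.826200
p = (exp((r-q)*dt) - d) / (u - d) = 0.508987
Discount per step: exp(-r*dt) = 0.978729
Stock lattice S(k, i) with i counting down-moves:
  k=0: S(0,0) = 24.1400
  k=1: S(1,0) = 29.2181; S(1,1) = 19.9445
  k=2: S(2,0) = 35.3645; S(2,1) = 24.1400; S(2,2) = 16.4781
  k=3: S(3,0) = 42.8038; S(3,1) = 29.2181; S(3,2) = 19.9445; S(3,3) = 13.6142
  k=4: S(4,0) = 51.8080; S(4,1) = 35.3645; S(4,2) = 24.1400; S(4,3) = 16.4781; S(4,4) = 11.2481
Terminal payoffs V(N, i) = max(K - S_T, 0):
  V(4,0) = 0.000000; V(4,1) = 0.000000; V(4,2) = 2.620000; V(4,3) = 10.281895; V(4,4) = 15.511949
Backward induction: V(k, i) = exp(-r*dt) * [p * V(k+1, i) + (1-p) * V(k+1, i+1)]; then take max(V_cont, immediate exercise) for American.
  V(3,0) = exp(-r*dt) * [p*0.000000 + (1-p)*0.000000] = 0.000000; exercise = 0.000000; V(3,0) = max -> 0.000000
  V(3,1) = exp(-r*dt) * [p*0.000000 + (1-p)*2.620000] = 1.259091; exercise = 0.000000; V(3,1) = max -> 1.259091
  V(3,2) = exp(-r*dt) * [p*2.620000 + (1-p)*10.281895] = 6.246341; exercise = 6.815541; V(3,2) = max -> 6.815541
  V(3,3) = exp(-r*dt) * [p*10.281895 + (1-p)*15.511949] = 12.576596; exercise = 13.145795; V(3,3) = max -> 13.145795
  V(2,0) = exp(-r*dt) * [p*0.000000 + (1-p)*1.259091] = 0.605080; exercise = 0.000000; V(2,0) = max -> 0.605080
  V(2,1) = exp(-r*dt) * [p*1.259091 + (1-p)*6.815541] = 3.902568; exercise = 2.620000; V(2,1) = max -> 3.902568
  V(2,2) = exp(-r*dt) * [p*6.815541 + (1-p)*13.145795] = 9.712695; exercise = 10.281895; V(2,2) = max -> 10.281895
  V(1,0) = exp(-r*dt) * [p*0.605080 + (1-p)*3.902568] = 2.176881; exercise = 0.000000; V(1,0) = max -> 2.176881
  V(1,1) = exp(-r*dt) * [p*3.902568 + (1-p)*10.281895] = 6.885266; exercise = 6.815541; V(1,1) = max -> 6.885266
  V(0,0) = exp(-r*dt) * [p*2.176881 + (1-p)*6.885266] = 4.393282; exercise = 2.620000; V(0,0) = max -> 4.393282
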